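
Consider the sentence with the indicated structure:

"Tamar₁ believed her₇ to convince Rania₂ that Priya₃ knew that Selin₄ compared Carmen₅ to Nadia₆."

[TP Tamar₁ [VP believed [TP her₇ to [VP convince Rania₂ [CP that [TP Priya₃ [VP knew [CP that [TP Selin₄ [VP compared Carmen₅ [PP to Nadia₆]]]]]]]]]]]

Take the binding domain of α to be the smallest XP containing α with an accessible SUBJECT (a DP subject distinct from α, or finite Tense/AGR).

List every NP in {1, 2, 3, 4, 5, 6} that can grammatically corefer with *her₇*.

none

*her* is a pronoun, so Principle B applies: it must be free in its binding domain.
Binding domain of *her₇*: the matrix TP, whose subject is Tamar₁.
*Tamar₁* c-commands the pronoun within its binding domain → coindexation would violate Principle B.
*Rania₂*: the pronoun c-commands this R-expression → coindexation would violate Principle C on *Rania₂*.
*Priya₃*: the pronoun c-commands this R-expression → coindexation would violate Principle C on *Priya₃*.
*Selin₄*: the pronoun c-commands this R-expression → coindexation would violate Principle C on *Selin₄*.
*Carmen₅*: the pronoun c-commands this R-expression → coindexation would violate Principle C on *Carmen₅*.
*Nadia₆*: the pronoun c-commands this R-expression → coindexation would violate Principle C on *Nadia₆*.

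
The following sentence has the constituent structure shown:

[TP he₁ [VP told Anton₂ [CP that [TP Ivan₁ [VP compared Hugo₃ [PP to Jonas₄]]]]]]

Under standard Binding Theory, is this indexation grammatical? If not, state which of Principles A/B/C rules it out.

The two coindexed NPs are *he₁* and *Ivan₁*.
*Ivan₁* is an R-expression. Principle C requires it to be free everywhere.
*he₁* c-commands it and carries the same index.
The R-expression is bound → Principle C violation.

Principle C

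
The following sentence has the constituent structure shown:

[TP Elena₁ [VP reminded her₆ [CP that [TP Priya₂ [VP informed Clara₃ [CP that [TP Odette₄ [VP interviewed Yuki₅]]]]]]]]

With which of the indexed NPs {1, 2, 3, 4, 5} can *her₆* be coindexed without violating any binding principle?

none

*her* is a pronoun, so Principle B applies: it must be free in its binding domain.
Binding domain of *her₆*: the matrix TP, whose subject is Elena₁.
*Elena₁* c-commands the pronoun within its binding domain → coindexation would violate Principle B.
*Priya₂*: the pronoun c-commands this R-expression → coindexation would violate Principle C on *Priya₂*.
*Clara₃*: the pronoun c-commands this R-expression → coindexation would violate Principle C on *Clara₃*.
*Odette₄*: the pronoun c-commands this R-expression → coindexation would violate Principle C on *Odette₄*.
*Yuki₅*: the pronoun c-commands this R-expression → coindexation would violate Principle C on *Yuki₅*.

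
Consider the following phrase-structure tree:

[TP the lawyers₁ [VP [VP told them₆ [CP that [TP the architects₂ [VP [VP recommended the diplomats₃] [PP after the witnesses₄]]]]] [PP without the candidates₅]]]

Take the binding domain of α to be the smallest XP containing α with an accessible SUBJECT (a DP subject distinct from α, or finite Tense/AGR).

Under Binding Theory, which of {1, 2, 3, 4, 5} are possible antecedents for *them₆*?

*them* is a pronoun, so Principle B applies: it must be free in its binding domain.
Binding domain of *them₆*: the matrix TP, whose subject is the lawyers₁.
*the lawyers₁* c-commands the pronoun within its binding domain → coindexation would violate Principle B.
*the architects₂*: the pronoun c-commands this R-expression → coindexation would violate Principle C on *the architects₂*.
*the diplomats₃*: the pronoun c-commands this R-expression → coindexation would violate Principle C on *the diplomats₃*.
*the witnesses₄*: the pronoun c-commands this R-expression → coindexation would violate Principle C on *the witnesses₄*.
*the candidates₅* and the pronoun do not c-command one another → neither Principle B nor Principle C is at stake; coindexation permitted.

{5}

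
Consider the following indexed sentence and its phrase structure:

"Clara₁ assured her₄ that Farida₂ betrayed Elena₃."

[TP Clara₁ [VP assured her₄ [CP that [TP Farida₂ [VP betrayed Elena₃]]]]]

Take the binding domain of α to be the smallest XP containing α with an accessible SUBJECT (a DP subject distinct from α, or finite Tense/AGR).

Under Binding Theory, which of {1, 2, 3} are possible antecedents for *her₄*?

none

*her* is a pronoun, so Principle B applies: it must be free in its binding domain.
Binding domain of *her₄*: the matrix TP, whose subject is Clara₁.
*Clara₁* c-commands the pronoun within its binding domain → coindexation would violate Principle B.
*Farida₂*: the pronoun c-commands this R-expression → coindexation would violate Principle C on *Farida₂*.
*Elena₃*: the pronoun c-commands this R-expression → coindexation would violate Principle C on *Elena₃*.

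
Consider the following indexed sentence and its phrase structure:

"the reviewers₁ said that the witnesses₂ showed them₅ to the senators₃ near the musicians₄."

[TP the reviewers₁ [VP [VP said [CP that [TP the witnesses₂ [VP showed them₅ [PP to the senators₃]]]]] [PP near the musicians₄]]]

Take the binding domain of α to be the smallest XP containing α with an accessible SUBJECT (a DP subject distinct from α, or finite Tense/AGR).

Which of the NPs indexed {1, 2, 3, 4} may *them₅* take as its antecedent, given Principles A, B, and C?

*them* is a pronoun, so Principle B applies: it must be free in its binding domain.
Binding domain of *them₅*: the embedded TP, whose subject is the witnesses₂.
*the reviewers₁* c-commands the pronoun but from outside its binding domain, and is not c-commanded by it → coindexation permitted.
*the witnesses₂* c-commands the pronoun within its binding domain → coindexation would violate Principle B.
*the senators₃*: the pronoun c-commands this R-expression → coindexation would violate Principle C on *the senators₃*.
*the musicians₄* and the pronoun do not c-command one another → neither Principle B nor Principle C is at stake; coindexation permitted.

{1, 4}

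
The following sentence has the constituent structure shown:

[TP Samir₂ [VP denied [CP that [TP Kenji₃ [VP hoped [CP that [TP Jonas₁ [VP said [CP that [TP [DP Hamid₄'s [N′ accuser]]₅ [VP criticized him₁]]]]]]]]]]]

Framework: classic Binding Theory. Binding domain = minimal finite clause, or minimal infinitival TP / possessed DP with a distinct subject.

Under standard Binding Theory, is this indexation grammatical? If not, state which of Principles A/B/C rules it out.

The two coindexed NPs are *Jonas₁* and *him₁*.
*him₁* is a pronoun; its binding domain is the embedded TP, whose subject is [Hamid₄'s accuser]₅. Within that domain it is c-commanded only by *[Hamid₄'s accuser]₅*, which carries a different index — the pronoun is free locally, so Principle B holds.
*Jonas₁* is an R-expression; *him₁* does not c-command it, and no other NP shares its index, so Principle C is satisfied.
All principles are respected.

grammatical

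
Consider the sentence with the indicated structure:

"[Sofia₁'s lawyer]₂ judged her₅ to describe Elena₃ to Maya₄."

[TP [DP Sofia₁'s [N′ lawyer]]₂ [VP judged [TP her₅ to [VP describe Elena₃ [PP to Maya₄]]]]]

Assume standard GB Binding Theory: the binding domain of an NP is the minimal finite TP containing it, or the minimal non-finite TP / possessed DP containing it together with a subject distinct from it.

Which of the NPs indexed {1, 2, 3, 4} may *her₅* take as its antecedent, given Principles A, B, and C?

{1}

*her* is a pronoun, so Principle B applies: it must be free in its binding domain.
Binding domain of *her₅*: the matrix TP, whose subject is [Sofia₁'s lawyer]₂.
*Sofia₁* and the pronoun do not c-command one another → neither Principle B nor Principle C is at stake; coindexation permitted.
*[Sofia₁'s lawyer]₂* c-commands the pronoun within its binding domain → coindexation would violate Principle B.
*Elena₃*: the pronoun c-commands this R-expression → coindexation would violate Principle C on *Elena₃*.
*Maya₄*: the pronoun c-commands this R-expression → coindexation would violate Principle C on *Maya₄*.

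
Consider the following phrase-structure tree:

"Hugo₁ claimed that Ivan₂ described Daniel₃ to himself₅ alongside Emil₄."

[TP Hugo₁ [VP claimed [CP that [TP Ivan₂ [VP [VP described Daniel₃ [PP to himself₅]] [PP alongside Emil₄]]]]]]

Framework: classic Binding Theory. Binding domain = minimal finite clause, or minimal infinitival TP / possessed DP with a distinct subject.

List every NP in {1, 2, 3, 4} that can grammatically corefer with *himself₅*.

*himself* is an anaphor, so Principle A applies: it must be bound in its binding domain.
Binding domain of *himself₅*: the embedded TP, whose subject is Ivan₂.
*Hugo₁* c-commands the anaphor but is outside its binding domain → cannot satisfy Principle A.
*Ivan₂* c-commands the anaphor within its binding domain → licit binder.
*Daniel₃* c-commands the anaphor within its binding domain → licit binder.
*Emil₄* does not c-command the anaphor → cannot bind it.

{2, 3}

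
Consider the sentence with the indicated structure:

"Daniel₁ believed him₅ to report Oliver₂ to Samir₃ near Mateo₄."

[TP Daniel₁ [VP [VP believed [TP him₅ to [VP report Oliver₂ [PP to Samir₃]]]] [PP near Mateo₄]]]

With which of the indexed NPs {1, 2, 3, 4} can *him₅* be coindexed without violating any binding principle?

{4}

*him* is a pronoun, so Principle B applies: it must be free in its binding domain.
Binding domain of *him₅*: the matrix TP, whose subject is Daniel₁.
*Daniel₁* c-commands the pronoun within its binding domain → coindexation would violate Principle B.
*Oliver₂*: the pronoun c-commands this R-expression → coindexation would violate Principle C on *Oliver₂*.
*Samir₃*: the pronoun c-commands this R-expression → coindexation would violate Principle C on *Samir₃*.
*Mateo₄* and the pronoun do not c-command one another → neither Principle B nor Principle C is at stake; coindexation permitted.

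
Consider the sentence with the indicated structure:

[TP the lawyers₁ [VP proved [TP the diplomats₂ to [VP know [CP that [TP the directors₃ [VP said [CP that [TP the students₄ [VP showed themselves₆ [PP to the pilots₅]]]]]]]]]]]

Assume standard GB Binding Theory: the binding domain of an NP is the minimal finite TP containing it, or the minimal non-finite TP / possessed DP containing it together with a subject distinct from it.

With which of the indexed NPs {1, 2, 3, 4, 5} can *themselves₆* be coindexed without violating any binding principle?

{4}

*themselves* is an anaphor, so Principle A applies: it must be bound in its binding domain.
Binding domain of *themselves₆*: the embedded TP, whose subject is the students₄.
*the lawyers₁* c-commands the anaphor but is outside its binding domain → cannot satisfy Principle A.
*the diplomats₂* c-commands the anaphor but is outside its binding domain → cannot satisfy Principle A.
*the directors₃* c-commands the anaphor but is outside its binding domain → cannot satisfy Principle A.
*the students₄* c-commands the anaphor within its binding domain → licit binder.
*the pilots₅* does not c-command the anaphor → cannot bind it.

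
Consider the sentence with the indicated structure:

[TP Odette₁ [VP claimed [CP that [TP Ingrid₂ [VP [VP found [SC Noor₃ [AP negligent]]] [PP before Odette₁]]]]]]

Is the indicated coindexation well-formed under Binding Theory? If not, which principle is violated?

The two coindexed NPs are *Odette₁* (the higher occurrence) and *Odette₁* (the lower occurrence).
*Odette₁* (the lower occurrence) is an R-expression. Principle C requires it to be free everywhere.
*Odette₁* (the higher occurrence) c-commands it and carries the same index.
The R-expression is bound → Principle C violation.

Principle C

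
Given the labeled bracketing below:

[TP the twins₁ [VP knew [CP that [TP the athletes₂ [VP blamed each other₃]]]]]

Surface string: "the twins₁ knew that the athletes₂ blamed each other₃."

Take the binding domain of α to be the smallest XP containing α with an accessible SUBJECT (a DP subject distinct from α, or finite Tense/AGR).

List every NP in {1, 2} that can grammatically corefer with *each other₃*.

*each other* is an anaphor, so Principle A applies: it must be bound in its binding domain.
Binding domain of *each other₃*: the embedded TP, whose subject is the athletes₂.
*the twins₁* c-commands the anaphor but is outside its binding domain → cannot satisfy Principle A.
*the athletes₂* c-commands the anaphor within its binding domain → licit binder.

{2}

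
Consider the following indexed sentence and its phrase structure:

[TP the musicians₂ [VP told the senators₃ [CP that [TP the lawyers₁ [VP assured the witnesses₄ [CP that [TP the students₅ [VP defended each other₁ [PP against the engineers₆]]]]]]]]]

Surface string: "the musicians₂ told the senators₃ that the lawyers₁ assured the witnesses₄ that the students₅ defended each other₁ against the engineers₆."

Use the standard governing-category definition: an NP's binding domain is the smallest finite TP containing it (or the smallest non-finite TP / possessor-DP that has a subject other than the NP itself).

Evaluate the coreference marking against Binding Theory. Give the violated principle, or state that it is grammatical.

Principle A

The two coindexed NPs are *the lawyers₁* and *each other₁*.
*each other₁* is an anaphor. Principle A requires it to be bound within its binding domain — the embedded TP, whose subject is the students₅.
Within that domain it is c-commanded by *the students₅*, which does not share its index.
*the lawyers₁* does c-command the anaphor, but from outside its binding domain.
The anaphor is unbound in its domain → Principle A violation.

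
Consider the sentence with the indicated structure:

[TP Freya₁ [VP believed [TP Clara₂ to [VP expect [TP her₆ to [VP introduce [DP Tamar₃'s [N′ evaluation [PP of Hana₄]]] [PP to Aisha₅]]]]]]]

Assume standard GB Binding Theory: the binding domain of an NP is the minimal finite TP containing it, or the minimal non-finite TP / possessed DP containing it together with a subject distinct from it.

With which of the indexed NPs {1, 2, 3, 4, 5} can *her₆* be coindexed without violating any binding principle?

*her* is a pronoun, so Principle B applies: it must be free in its binding domain.
Binding domain of *her₆*: the embedded TP, whose subject is Clara₂.
*Freya₁* c-commands the pronoun but from outside its binding domain, and is not c-commanded by it → coindexation permitted.
*Clara₂* c-commands the pronoun within its binding domain → coindexation would violate Principle B.
*Tamar₃*: the pronoun c-commands this R-expression → coindexation would violate Principle C on *Tamar₃*.
*Hana₄*: the pronoun c-commands this R-expression → coindexation would violate Principle C on *Hana₄*.
*Aisha₅*: the pronoun c-commands this R-expression → coindexation would violate Principle C on *Aisha₅*.

{1}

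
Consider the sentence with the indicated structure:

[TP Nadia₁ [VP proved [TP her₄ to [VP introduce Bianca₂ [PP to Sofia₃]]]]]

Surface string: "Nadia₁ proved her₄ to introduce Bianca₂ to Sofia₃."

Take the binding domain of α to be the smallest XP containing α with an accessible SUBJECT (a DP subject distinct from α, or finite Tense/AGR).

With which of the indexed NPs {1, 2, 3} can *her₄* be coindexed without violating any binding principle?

*her* is a pronoun, so Principle B applies: it must be free in its binding domain.
Binding domain of *her₄*: the matrix TP, whose subject is Nadia₁.
*Nadia₁* c-commands the pronoun within its binding domain → coindexation would violate Principle B.
*Bianca₂*: the pronoun c-commands this R-expression → coindexation would violate Principle C on *Bianca₂*.
*Sofia₃*: the pronoun c-commands this R-expression → coindexation would violate Principle C on *Sofia₃*.

none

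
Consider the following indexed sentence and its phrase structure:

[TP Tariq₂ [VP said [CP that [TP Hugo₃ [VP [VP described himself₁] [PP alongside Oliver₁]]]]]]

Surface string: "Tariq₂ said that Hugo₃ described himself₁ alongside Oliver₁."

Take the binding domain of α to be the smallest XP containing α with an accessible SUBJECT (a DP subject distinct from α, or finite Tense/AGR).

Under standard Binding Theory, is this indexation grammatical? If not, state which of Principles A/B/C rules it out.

Principle A

The two coindexed NPs are *Oliver₁* and *himself₁*.
*himself₁* is an anaphor. Principle A requires it to be bound within its binding domain — the embedded TP, whose subject is Hugo₃.
Within that domain it is c-commanded by *Hugo₃*, which does not share its index.
*Oliver₁* does not c-command the anaphor at all.
The anaphor is unbound in its domain → Principle A violation.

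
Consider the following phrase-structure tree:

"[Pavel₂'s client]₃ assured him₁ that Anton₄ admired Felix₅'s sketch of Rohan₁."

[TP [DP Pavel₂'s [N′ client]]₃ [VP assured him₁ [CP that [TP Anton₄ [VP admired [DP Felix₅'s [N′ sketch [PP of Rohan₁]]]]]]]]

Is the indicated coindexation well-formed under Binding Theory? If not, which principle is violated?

The two coindexed NPs are *him₁* and *Rohan₁*.
*Rohan₁* is an R-expression. Principle C requires it to be free everywhere.
*him₁* c-commands it and carries the same index.
The R-expression is bound → Principle C violation.

Principle C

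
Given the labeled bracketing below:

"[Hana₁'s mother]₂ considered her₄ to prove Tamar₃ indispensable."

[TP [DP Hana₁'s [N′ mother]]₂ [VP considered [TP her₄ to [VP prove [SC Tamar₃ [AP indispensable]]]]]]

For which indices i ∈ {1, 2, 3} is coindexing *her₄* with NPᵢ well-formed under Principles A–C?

{1}

*her* is a pronoun, so Principle B applies: it must be free in its binding domain.
Binding domain of *her₄*: the matrix TP, whose subject is [Hana₁'s mother]₂.
*Hana₁* and the pronoun do not c-command one another → neither Principle B nor Principle C is at stake; coindexation permitted.
*[Hana₁'s mother]₂* c-commands the pronoun within its binding domain → coindexation would violate Principle B.
*Tamar₃*: the pronoun c-commands this R-expression → coindexation would violate Principle C on *Tamar₃*.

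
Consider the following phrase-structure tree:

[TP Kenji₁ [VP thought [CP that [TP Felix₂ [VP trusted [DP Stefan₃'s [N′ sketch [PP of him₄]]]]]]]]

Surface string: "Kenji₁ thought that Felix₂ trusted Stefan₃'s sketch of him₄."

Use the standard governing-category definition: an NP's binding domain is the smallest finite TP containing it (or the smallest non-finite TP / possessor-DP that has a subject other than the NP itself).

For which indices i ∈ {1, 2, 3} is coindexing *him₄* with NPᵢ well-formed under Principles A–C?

{1, 2}

*him* is a pronoun, so Principle B applies: it must be free in its binding domain.
Binding domain of *him₄*: the possessed DP, whose subject is Stefan₃.
*Kenji₁* c-commands the pronoun but from outside its binding domain, and is not c-commanded by it → coindexation permitted.
*Felix₂* c-commands the pronoun but from outside its binding domain, and is not c-commanded by it → coindexation permitted.
*Stefan₃* c-commands the pronoun within its binding domain → coindexation would violate Principle B.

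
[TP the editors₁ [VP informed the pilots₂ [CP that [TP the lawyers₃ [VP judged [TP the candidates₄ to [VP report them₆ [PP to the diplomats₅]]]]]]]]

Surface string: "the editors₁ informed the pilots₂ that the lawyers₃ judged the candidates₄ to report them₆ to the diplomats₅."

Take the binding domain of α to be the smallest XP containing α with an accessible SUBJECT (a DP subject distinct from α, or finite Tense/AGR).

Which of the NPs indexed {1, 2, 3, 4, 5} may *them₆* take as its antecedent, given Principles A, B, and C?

*them* is a pronoun, so Principle B applies: it must be free in its binding domain.
Binding domain of *them₆*: the embedded TP, whose subject is the candidates₄.
*the editors₁* c-commands the pronoun but from outside its binding domain, and is not c-commanded by it → coindexation permitted.
*the pilots₂* c-commands the pronoun but from outside its binding domain, and is not c-commanded by it → coindexation permitted.
*the lawyers₃* c-commands the pronoun but from outside its binding domain, and is not c-commanded by it → coindexation permitted.
*the candidates₄* c-commands the pronoun within its binding domain → coindexation would violate Principle B.
*the diplomats₅*: the pronoun c-commands this R-expression → coindexation would violate Principle C on *the diplomats₅*.

{1, 2, 3}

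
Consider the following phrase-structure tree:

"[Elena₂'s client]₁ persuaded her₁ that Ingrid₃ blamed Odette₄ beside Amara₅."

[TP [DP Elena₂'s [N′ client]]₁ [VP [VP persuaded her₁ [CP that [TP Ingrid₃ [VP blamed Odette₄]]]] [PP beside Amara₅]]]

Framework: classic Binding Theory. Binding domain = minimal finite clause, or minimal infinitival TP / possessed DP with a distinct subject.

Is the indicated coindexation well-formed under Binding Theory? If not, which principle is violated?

Principle B

The two coindexed NPs are *[Elena₂'s client]₁* and *her₁*.
*her₁* is a pronoun. Its binding domain is the matrix TP, whose subject is [Elena₂'s client]₁.
*[Elena₂'s client]₁* c-commands it within that domain and carries the same index.
The pronoun is locally bound → Principle B violation.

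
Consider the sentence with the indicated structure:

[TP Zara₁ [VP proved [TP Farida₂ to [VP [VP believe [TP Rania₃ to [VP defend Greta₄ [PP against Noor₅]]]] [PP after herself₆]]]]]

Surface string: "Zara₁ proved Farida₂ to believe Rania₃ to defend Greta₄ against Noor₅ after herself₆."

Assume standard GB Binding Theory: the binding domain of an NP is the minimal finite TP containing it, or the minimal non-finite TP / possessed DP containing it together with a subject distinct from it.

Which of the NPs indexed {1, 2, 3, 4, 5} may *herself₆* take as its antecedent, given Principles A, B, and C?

*herself* is an anaphor, so Principle A applies: it must be bound in its binding domain.
Binding domain of *herself₆*: the embedded TP, whose subject is Farida₂.
*Zara₁* c-commands the anaphor but is outside its binding domain → cannot satisfy Principle A.
*Farida₂* c-commands the anaphor within its binding domain → licit binder.
*Rania₃* does not c-command the anaphor → cannot bind it.
*Greta₄* does not c-command the anaphor → cannot bind it.
*Noor₅* does not c-command the anaphor → cannot bind it.

{2}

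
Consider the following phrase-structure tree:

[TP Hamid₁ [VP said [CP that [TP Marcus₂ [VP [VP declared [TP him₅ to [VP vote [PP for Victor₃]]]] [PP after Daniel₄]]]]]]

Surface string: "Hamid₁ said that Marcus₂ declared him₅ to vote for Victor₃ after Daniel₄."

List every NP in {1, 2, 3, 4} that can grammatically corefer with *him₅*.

*him* is a pronoun, so Principle B applies: it must be free in its binding domain.
Binding domain of *him₅*: the embedded TP, whose subject is Marcus₂.
*Hamid₁* c-commands the pronoun but from outside its binding domain, and is not c-commanded by it → coindexation permitted.
*Marcus₂* c-commands the pronoun within its binding domain → coindexation would violate Principle B.
*Victor₃*: the pronoun c-commands this R-expression → coindexation would violate Principle C on *Victor₃*.
*Daniel₄* and the pronoun do not c-command one another → neither Principle B nor Principle C is at stake; coindexation permitted.

{1, 4}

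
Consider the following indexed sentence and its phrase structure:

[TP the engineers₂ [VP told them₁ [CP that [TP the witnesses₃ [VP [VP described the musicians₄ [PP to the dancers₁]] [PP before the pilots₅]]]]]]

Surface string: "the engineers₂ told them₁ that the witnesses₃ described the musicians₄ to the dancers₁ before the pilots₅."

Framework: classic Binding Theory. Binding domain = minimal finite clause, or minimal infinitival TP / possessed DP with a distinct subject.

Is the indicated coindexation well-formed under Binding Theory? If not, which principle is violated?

The two coindexed NPs are *them₁* and *the dancers₁*.
*the dancers₁* is an R-expression. Principle C requires it to be free everywhere.
*them₁* c-commands it and carries the same index.
The R-expression is bound → Principle C violation.

Principle C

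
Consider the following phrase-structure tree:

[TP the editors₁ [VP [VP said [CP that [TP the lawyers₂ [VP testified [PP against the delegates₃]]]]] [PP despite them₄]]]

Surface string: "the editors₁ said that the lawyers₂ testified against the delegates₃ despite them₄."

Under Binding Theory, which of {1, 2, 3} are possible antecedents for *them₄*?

{2, 3}

*them* is a pronoun, so Principle B applies: it must be free in its binding domain.
Binding domain of *them₄*: the matrix TP, whose subject is the editors₁.
*the editors₁* c-commands the pronoun within its binding domain → coindexation would violate Principle B.
*the lawyers₂* and the pronoun do not c-command one another → neither Principle B nor Principle C is at stake; coindexation permitted.
*the delegates₃* and the pronoun do not c-command one another → neither Principle B nor Principle C is at stake; coindexation permitted.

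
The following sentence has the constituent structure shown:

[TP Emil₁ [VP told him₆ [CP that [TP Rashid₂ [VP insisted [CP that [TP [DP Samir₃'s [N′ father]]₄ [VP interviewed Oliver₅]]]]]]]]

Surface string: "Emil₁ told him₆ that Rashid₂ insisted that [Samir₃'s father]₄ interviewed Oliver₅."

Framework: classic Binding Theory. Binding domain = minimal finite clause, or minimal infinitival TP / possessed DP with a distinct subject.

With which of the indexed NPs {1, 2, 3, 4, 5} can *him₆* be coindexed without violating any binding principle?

*him* is a pronoun, so Principle B applies: it must be free in its binding domain.
Binding domain of *him₆*: the matrix TP, whose subject is Emil₁.
*Emil₁* c-commands the pronoun within its binding domain → coindexation would violate Principle B.
*Rashid₂*: the pronoun c-commands this R-expression → coindexation would violate Principle C on *Rashid₂*.
*Samir₃*: the pronoun c-commands this R-expression → coindexation would violate Principle C on *Samir₃*.
*[Samir₃'s father]₄*: the pronoun c-commands this R-expression → coindexation would violate Principle C on *[Samir₃'s father]₄*.
*Oliver₅*: the pronoun c-commands this R-expression → coindexation would violate Principle C on *Oliver₅*.

none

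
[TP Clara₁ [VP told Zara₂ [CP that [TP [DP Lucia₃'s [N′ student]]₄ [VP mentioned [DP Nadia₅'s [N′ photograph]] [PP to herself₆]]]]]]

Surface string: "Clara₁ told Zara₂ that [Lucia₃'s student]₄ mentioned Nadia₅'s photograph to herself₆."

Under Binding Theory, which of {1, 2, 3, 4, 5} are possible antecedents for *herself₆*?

*herself* is an anaphor, so Principle A applies: it must be bound in its binding domain.
Binding domain of *herself₆*: the embedded TP, whose subject is [Lucia₃'s student]₄.
*Clara₁* c-commands the anaphor but is outside its binding domain → cannot satisfy Principle A.
*Zara₂* c-commands the anaphor but is outside its binding domain → cannot satisfy Principle A.
*Lucia₃* does not c-command the anaphor → cannot bind it.
*[Lucia₃'s student]₄* c-commands the anaphor within its binding domain → licit binder.
*Nadia₅* does not c-command the anaphor → cannot bind it.

{4}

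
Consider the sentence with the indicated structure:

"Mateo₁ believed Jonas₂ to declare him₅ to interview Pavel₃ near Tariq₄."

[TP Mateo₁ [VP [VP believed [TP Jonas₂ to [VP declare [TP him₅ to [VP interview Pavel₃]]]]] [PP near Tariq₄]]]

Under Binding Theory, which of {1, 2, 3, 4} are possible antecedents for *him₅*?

{1, 4}

*him* is a pronoun, so Principle B applies: it must be free in its binding domain.
Binding domain of *him₅*: the embedded TP, whose subject is Jonas₂.
*Mateo₁* c-commands the pronoun but from outside its binding domain, and is not c-commanded by it → coindexation permitted.
*Jonas₂* c-commands the pronoun within its binding domain → coindexation would violate Principle B.
*Pavel₃*: the pronoun c-commands this R-expression → coindexation would violate Principle C on *Pavel₃*.
*Tariq₄* and the pronoun do not c-command one another → neither Principle B nor Principle C is at stake; coindexation permitted.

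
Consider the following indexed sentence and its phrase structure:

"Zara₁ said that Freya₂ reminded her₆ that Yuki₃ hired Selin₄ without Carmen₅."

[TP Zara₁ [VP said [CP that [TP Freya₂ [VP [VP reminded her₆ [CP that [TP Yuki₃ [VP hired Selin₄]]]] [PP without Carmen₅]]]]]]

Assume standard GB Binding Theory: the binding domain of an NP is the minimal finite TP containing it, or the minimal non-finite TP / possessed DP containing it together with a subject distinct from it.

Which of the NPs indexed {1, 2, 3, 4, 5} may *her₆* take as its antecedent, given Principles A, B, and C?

{1, 5}

*her* is a pronoun, so Principle B applies: it must be free in its binding domain.
Binding domain of *her₆*: the embedded TP, whose subject is Freya₂.
*Zara₁* c-commands the pronoun but from outside its binding domain, and is not c-commanded by it → coindexation permitted.
*Freya₂* c-commands the pronoun within its binding domain → coindexation would violate Principle B.
*Yuki₃*: the pronoun c-commands this R-expression → coindexation would violate Principle C on *Yuki₃*.
*Selin₄*: the pronoun c-commands this R-expression → coindexation would violate Principle C on *Selin₄*.
*Carmen₅* and the pronoun do not c-command one another → neither Principle B nor Principle C is at stake; coindexation permitted.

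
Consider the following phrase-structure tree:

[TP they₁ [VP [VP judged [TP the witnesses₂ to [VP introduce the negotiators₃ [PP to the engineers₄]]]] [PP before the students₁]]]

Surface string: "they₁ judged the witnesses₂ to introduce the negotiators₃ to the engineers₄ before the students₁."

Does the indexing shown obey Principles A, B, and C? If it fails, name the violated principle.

Principle C

The two coindexed NPs are *they₁* and *the students₁*.
*the students₁* is an R-expression. Principle C requires it to be free everywhere.
*they₁* c-commands it and carries the same index.
The R-expression is bound → Principle C violation.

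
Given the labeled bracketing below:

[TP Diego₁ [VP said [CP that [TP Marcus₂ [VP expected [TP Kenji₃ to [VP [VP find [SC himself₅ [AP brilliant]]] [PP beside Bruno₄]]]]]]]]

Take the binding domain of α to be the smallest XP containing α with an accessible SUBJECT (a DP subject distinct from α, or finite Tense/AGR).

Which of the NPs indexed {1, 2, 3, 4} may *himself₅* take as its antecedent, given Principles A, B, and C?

{3}

*himself* is an anaphor, so Principle A applies: it must be bound in its binding domain.
Binding domain of *himself₅*: the embedded TP, whose subject is Kenji₃.
*Diego₁* c-commands the anaphor but is outside its binding domain → cannot satisfy Principle A.
*Marcus₂* c-commands the anaphor but is outside its binding domain → cannot satisfy Principle A.
*Kenji₃* c-commands the anaphor within its binding domain → licit binder.
*Bruno₄* does not c-command the anaphor → cannot bind it.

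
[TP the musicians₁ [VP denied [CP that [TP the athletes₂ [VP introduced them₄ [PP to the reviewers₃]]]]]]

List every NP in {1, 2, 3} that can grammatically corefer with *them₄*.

{1}

*them* is a pronoun, so Principle B applies: it must be free in its binding domain.
Binding domain of *them₄*: the embedded TP, whose subject is the athletes₂.
*the musicians₁* c-commands the pronoun but from outside its binding domain, and is not c-commanded by it → coindexation permitted.
*the athletes₂* c-commands the pronoun within its binding domain → coindexation would violate Principle B.
*the reviewers₃*: the pronoun c-commands this R-expression → coindexation would violate Principle C on *the reviewers₃*.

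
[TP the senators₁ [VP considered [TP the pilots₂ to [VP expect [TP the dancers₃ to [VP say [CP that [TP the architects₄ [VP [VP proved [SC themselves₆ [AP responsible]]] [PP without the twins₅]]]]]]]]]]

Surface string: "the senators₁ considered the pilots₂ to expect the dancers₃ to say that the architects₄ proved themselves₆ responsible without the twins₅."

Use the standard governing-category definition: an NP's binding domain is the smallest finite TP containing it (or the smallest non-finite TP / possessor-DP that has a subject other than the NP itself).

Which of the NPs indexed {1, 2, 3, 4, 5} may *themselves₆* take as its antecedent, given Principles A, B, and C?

*themselves* is an anaphor, so Principle A applies: it must be bound in its binding domain.
Binding domain of *themselves₆*: the embedded TP, whose subject is the architects₄.
*the senators₁* c-commands the anaphor but is outside its binding domain → cannot satisfy Principle A.
*the pilots₂* c-commands the anaphor but is outside its binding domain → cannot satisfy Principle A.
*the dancers₃* c-commands the anaphor but is outside its binding domain → cannot satisfy Principle A.
*the architects₄* c-commands the anaphor within its binding domain → licit binder.
*the twins₅* does not c-command the anaphor → cannot bind it.

{4}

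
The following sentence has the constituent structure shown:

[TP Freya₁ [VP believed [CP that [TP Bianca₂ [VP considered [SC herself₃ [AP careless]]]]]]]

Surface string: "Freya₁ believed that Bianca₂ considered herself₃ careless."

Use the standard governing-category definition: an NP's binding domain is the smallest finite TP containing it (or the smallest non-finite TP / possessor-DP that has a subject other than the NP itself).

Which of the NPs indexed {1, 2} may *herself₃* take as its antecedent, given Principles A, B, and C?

{2}

*herself* is an anaphor, so Principle A applies: it must be bound in its binding domain.
Binding domain of *herself₃*: the embedded TP, whose subject is Bianca₂.
*Freya₁* c-commands the anaphor but is outside its binding domain → cannot satisfy Principle A.
*Bianca₂* c-commands the anaphor within its binding domain → licit binder.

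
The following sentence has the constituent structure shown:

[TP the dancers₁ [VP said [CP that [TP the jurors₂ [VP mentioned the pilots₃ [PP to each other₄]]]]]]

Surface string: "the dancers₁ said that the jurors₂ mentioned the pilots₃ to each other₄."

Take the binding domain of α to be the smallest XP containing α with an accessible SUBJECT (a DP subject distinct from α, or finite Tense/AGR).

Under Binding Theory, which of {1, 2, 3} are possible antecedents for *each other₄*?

*each other* is an anaphor, so Principle A applies: it must be bound in its binding domain.
Binding domain of *each other₄*: the embedded TP, whose subject is the jurors₂.
*the dancers₁* c-commands the anaphor but is outside its binding domain → cannot satisfy Principle A.
*the jurors₂* c-commands the anaphor within its binding domain → licit binder.
*the pilots₃* c-commands the anaphor within its binding domain → licit binder.

{2, 3}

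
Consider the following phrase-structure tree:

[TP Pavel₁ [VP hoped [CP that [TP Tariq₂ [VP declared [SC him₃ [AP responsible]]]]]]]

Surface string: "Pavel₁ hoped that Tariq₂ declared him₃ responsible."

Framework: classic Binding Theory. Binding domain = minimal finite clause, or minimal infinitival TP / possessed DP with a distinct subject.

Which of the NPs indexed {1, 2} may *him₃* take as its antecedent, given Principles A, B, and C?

{1}

*him* is a pronoun, so Principle B applies: it must be free in its binding domain.
Binding domain of *him₃*: the embedded TP, whose subject is Tariq₂.
*Pavel₁* c-commands the pronoun but from outside its binding domain, and is not c-commanded by it → coindexation permitted.
*Tariq₂* c-commands the pronoun within its binding domain → coindexation would violate Principle B.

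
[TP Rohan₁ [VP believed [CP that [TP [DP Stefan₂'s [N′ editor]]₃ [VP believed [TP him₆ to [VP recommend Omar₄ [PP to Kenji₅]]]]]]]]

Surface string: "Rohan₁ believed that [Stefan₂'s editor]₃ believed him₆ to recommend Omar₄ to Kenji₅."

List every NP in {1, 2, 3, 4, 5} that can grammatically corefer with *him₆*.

*him* is a pronoun, so Principle B applies: it must be free in its binding domain.
Binding domain of *him₆*: the embedded TP, whose subject is [Stefan₂'s editor]₃.
*Rohan₁* c-commands the pronoun but from outside its binding domain, and is not c-commanded by it → coindexation permitted.
*Stefan₂* and the pronoun do not c-command one another → neither Principle B nor Principle C is at stake; coindexation permitted.
*[Stefan₂'s editor]₃* c-commands the pronoun within its binding domain → coindexation would violate Principle B.
*Omar₄*: the pronoun c-commands this R-expression → coindexation would violate Principle C on *Omar₄*.
*Kenji₅*: the pronoun c-commands this R-expression → coindexation would violate Principle C on *Kenji₅*.

{1, 2}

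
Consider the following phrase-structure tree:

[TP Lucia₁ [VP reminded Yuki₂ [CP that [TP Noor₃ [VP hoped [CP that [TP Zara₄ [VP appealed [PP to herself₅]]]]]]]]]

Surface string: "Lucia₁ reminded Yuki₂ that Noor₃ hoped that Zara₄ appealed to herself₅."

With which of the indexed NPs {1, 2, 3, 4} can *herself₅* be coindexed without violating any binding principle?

*herself* is an anaphor, so Principle A applies: it must be bound in its binding domain.
Binding domain of *herself₅*: the embedded TP, whose subject is Zara₄.
*Lucia₁* c-commands the anaphor but is outside its binding domain → cannot satisfy Principle A.
*Yuki₂* c-commands the anaphor but is outside its binding domain → cannot satisfy Principle A.
*Noor₃* c-commands the anaphor but is outside its binding domain → cannot satisfy Principle A.
*Zara₄* c-commands the anaphor within its binding domain → licit binder.

{4}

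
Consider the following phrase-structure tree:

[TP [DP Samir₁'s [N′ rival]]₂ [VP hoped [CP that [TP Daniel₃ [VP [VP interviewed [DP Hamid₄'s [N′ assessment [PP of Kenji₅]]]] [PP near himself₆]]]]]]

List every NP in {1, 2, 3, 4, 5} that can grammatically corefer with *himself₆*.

*himself* is an anaphor, so Principle A applies: it must be bound in its binding domain.
Binding domain of *himself₆*: the embedded TP, whose subject is Daniel₃.
*Samir₁* does not c-command the anaphor → cannot bind it.
*[Samir₁'s rival]₂* c-commands the anaphor but is outside its binding domain → cannot satisfy Principle A.
*Daniel₃* c-commands the anaphor within its binding domain → licit binder.
*Hamid₄* does not c-command the anaphor → cannot bind it.
*Kenji₅* does not c-command the anaphor → cannot bind it.

{3}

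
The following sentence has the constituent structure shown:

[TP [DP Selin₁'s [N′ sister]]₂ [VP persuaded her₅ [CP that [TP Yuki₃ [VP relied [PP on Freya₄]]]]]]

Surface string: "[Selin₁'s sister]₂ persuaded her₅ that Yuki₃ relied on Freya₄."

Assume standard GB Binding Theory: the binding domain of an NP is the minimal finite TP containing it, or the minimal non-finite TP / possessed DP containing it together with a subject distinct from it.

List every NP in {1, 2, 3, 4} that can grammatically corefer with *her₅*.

{1}

*her* is a pronoun, so Principle B applies: it must be free in its binding domain.
Binding domain of *her₅*: the matrix TP, whose subject is [Selin₁'s sister]₂.
*Selin₁* and the pronoun do not c-command one another → neither Principle B nor Principle C is at stake; coindexation permitted.
*[Selin₁'s sister]₂* c-commands the pronoun within its binding domain → coindexation would violate Principle B.
*Yuki₃*: the pronoun c-commands this R-expression → coindexation would violate Principle C on *Yuki₃*.
*Freya₄*: the pronoun c-commands this R-expression → coindexation would violate Principle C on *Freya₄*.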